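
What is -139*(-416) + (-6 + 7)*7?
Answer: 57831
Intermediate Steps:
-139*(-416) + (-6 + 7)*7 = 57824 + 1*7 = 57824 + 7 = 57831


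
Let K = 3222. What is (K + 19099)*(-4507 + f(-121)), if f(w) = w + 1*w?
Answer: -106002429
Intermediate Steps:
f(w) = 2*w (f(w) = w + w = 2*w)
(K + 19099)*(-4507 + f(-121)) = (3222 + 19099)*(-4507 + 2*(-121)) = 22321*(-4507 - 242) = 22321*(-4749) = -106002429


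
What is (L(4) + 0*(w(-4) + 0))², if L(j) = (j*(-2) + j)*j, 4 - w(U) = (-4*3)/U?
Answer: 256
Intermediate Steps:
w(U) = 4 + 12/U (w(U) = 4 - (-4*3)/U = 4 - (-12)/U = 4 + 12/U)
L(j) = -j² (L(j) = (-2*j + j)*j = (-j)*j = -j²)
(L(4) + 0*(w(-4) + 0))² = (-1*4² + 0*((4 + 12/(-4)) + 0))² = (-1*16 + 0*((4 + 12*(-¼)) + 0))² = (-16 + 0*((4 - 3) + 0))² = (-16 + 0*(1 + 0))² = (-16 + 0*1)² = (-16 + 0)² = (-16)² = 256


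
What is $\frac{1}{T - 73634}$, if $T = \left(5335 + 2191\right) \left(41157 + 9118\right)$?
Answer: $\frac{1}{378296016} \approx 2.6434 \cdot 10^{-9}$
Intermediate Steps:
$T = 378369650$ ($T = 7526 \cdot 50275 = 378369650$)
$\frac{1}{T - 73634} = \frac{1}{378369650 - 73634} = \frac{1}{378296016}$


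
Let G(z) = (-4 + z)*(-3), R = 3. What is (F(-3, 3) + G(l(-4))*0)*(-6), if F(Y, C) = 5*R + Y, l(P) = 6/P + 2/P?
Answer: -72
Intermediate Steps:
l(P) = 8/P
G(z) = 12 - 3*z
F(Y, C) = 15 + Y (F(Y, C) = 5*3 + Y = 15 + Y)
(F(-3, 3) + G(l(-4))*0)*(-6) = ((15 - 3) + (12 - 24/(-4))*0)*(-6) = (12 + (12 - 24*(-1)/4)*0)*(-6) = (12 + (12 - 3*(-2))*0)*(-6) = (12 + (12 + 6)*0)*(-6) = (12 + 18*0)*(-6) = (12 + 0)*(-6) = 12*(-6) = -72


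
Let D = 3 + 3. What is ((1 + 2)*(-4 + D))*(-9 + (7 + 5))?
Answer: 18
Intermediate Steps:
D = 6
((1 + 2)*(-4 + D))*(-9 + (7 + 5)) = ((1 + 2)*(-4 + 6))*(-9 + (7 + 5)) = (3*2)*(-9 + 12) = 6*3 = 18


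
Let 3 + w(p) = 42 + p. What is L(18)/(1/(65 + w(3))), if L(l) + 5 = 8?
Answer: 321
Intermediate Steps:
L(l) = 3 (L(l) = -5 + 8 = 3)
w(p) = 39 + p (w(p) = -3 + (42 + p) = 39 + p)
L(18)/(1/(65 + w(3))) = 3/(1/(65 + (39 + 3))) = 3/(1/(65 + 42)) = 3/(1/107) = 3*107 = 321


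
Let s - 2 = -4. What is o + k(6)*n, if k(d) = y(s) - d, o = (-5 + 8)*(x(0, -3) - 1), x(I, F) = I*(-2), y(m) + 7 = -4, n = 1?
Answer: -20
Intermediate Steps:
s = -2 (s = 2 - 4 = -2)
y(m) = -11 (y(m) = -7 - 4 = -11)
x(I, F) = -2*I
o = -3 (o = (-5 + 8)*(-2*0 - 1) = 3*(0 - 1) = 3*(-1) = -3)
k(d) = -11 - d
o + k(6)*n = -3 + (-11 - 1*6)*1 = -3 + (-11 - 6)*1 = -3 - 17*1 = -3 - 17 = -20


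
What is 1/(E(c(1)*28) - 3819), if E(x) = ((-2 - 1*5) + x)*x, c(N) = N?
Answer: -1/3231 ≈ -0.00030950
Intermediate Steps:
E(x) = x*(-7 + x) (E(x) = ((-2 - 5) + x)*x = (-7 + x)*x = x*(-7 + x))
1/(E(c(1)*28) - 3819) = 1/((1*28)*(-7 + 1*28) - 3819) = 1/(28*(-7 + 28) - 3819) = 1/(28*21 - 3819) = 1/(588 - 3819) = 1/(-3231) = -1/3231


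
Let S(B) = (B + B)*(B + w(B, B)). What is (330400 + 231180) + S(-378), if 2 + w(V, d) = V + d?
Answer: 1420396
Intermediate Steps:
w(V, d) = -2 + V + d (w(V, d) = -2 + (V + d) = -2 + V + d)
S(B) = 2*B*(-2 + 3*B) (S(B) = (B + B)*(B + (-2 + B + B)) = (2*B)*(B + (-2 + 2*B)) = (2*B)*(-2 + 3*B) = 2*B*(-2 + 3*B))
(330400 + 231180) + S(-378) = (330400 + 231180) + 2*(-378)*(-2 + 3*(-378)) = 561580 + 2*(-378)*(-2 - 1134) = 561580 + 2*(-378)*(-1136) = 561580 + 858816 = 1420396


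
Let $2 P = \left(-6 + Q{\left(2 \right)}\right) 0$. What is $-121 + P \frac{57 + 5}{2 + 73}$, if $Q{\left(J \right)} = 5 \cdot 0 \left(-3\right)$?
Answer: $-121$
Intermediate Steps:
$Q{\left(J \right)} = 0$ ($Q{\left(J \right)} = 0 \left(-3\right) = 0$)
$P = 0$ ($P = \frac{\left(-6 + 0\right) 0}{2} = \frac{\left(-6\right) 0}{2} = \frac{1}{2} \cdot 0 = 0$)
$-121 + P \frac{57 + 5}{2 + 73} = -121 + 0 \frac{57 + 5}{2 + 73} = -121 + 0 \cdot \frac{62}{75} = -121 + 0 = -121$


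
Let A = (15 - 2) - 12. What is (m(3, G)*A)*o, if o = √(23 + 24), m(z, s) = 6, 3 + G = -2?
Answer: 6*√47 ≈ 41.134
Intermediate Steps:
G = -5 (G = -3 - 2 = -5)
o = √47 ≈ 6.8557
A = 1 (A = 13 - 12 = 1)
(m(3, G)*A)*o = (6*1)*√47 = 6*√47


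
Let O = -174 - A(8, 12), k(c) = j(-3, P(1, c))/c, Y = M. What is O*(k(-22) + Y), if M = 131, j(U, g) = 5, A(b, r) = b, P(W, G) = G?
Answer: -261807/11 ≈ -23801.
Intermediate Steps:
Y = 131
k(c) = 5/c
O = -182 (O = -174 - 1*8 = -174 - 8 = -182)
O*(k(-22) + Y) = -182*(5/(-22) + 131) = -182*(5*(-1/22) + 131) = -182*(-5/22 + 131) = -182*2877/22 = -261807/11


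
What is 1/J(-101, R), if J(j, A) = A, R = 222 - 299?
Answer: -1/77 ≈ -0.012987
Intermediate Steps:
R = -77
1/J(-101, R) = 1/(-77) = -1/77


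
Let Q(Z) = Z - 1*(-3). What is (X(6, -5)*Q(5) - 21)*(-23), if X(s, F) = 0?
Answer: 483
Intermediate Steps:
Q(Z) = 3 + Z (Q(Z) = Z + 3 = 3 + Z)
(X(6, -5)*Q(5) - 21)*(-23) = (0*(3 + 5) - 21)*(-23) = (0*8 - 21)*(-23) = (0 - 21)*(-23) = -21*(-23) = 483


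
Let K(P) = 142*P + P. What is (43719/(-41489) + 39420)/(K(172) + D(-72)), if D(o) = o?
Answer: 1635452661/1017476236 ≈ 1.6074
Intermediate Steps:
K(P) = 143*P
(43719/(-41489) + 39420)/(K(172) + D(-72)) = (43719/(-41489) + 39420)/(143*172 - 72) = (43719*(-1/41489) + 39420)/(24596 - 72) = (-43719/41489 + 39420)/24524 = (1635452661/41489)*(1/24524) = 1635452661/1017476236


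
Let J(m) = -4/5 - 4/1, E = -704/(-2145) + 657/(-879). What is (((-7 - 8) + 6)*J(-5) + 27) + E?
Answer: 3986924/57135 ≈ 69.781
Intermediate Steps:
E = -23953/57135 (E = -704*(-1/2145) + 657*(-1/879) = 64/195 - 219/293 = -23953/57135 ≈ -0.41924)
J(m) = -24/5 (J(m) = -4*1/5 - 4*1 = -4/5 - 4 = -24/5)
(((-7 - 8) + 6)*J(-5) + 27) + E = (((-7 - 8) + 6)*(-24/5) + 27) - 23953/57135 = ((-15 + 6)*(-24/5) + 27) - 23953/57135 = (-9*(-24/5) + 27) - 23953/57135 = (216/5 + 27) - 23953/57135 = 351/5 - 23953/57135 = 3986924/57135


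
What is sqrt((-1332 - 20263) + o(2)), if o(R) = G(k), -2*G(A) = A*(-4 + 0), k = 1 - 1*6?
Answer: I*sqrt(21605) ≈ 146.99*I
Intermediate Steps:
k = -5 (k = 1 - 6 = -5)
G(A) = 2*A (G(A) = -A*(-4 + 0)/2 = -A*(-4)/2 = -(-2)*A = 2*A)
o(R) = -10 (o(R) = 2*(-5) = -10)
sqrt((-1332 - 20263) + o(2)) = sqrt((-1332 - 20263) - 10) = sqrt(-21595 - 10) = sqrt(-21605) = I*sqrt(21605)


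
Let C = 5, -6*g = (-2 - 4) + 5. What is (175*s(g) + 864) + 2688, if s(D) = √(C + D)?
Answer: 3552 + 175*√186/6 ≈ 3949.8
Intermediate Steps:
g = ⅙ (g = -((-2 - 4) + 5)/6 = -(-6 + 5)/6 = -⅙*(-1) = ⅙ ≈ 0.16667)
s(D) = √(5 + D)
(175*s(g) + 864) + 2688 = (175*√(5 + ⅙) + 864) + 2688 = (175*√(31/6) + 864) + 2688 = (175*(√186/6) + 864) + 2688 = (175*√186/6 + 864) + 2688 = (864 + 175*√186/6) + 2688 = 3552 + 175*√186/6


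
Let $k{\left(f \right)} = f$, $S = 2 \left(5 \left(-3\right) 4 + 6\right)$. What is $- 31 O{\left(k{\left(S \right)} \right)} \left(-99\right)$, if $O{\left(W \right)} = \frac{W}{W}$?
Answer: $3069$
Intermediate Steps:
$S = -108$ ($S = 2 \left(\left(-15\right) 4 + 6\right) = 2 \left(-60 + 6\right) = 2 \left(-54\right) = -108$)
$O{\left(W \right)} = 1$
$- 31 O{\left(k{\left(S \right)} \right)} \left(-99\right) = \left(-31\right) 1 \left(-99\right) = \left(-31\right) \left(-99\right) = 3069$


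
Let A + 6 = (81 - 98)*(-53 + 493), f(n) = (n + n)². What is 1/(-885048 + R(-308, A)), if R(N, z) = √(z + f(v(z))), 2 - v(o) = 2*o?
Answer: -147508/130402181181 - √99652802/260804362362 ≈ -1.1695e-6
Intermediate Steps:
v(o) = 2 - 2*o
f(n) = 4*n² (f(n) = (2*n)² = 4*n²)
A = -7486 (A = -6 + (81 - 98)*(-53 + 493) = -6 - 17*440 = -6 - 7480 = -7486)
R(N, z) = √(z + 4*(2 - 2*z)²)
1/(-885048 + R(-308, A)) = 1/(-885048 + √(-7486 + 16*(-1 - 7486)²)) = 1/(-885048 + √(-7486 + 16*(-7487)²)) = 1/(-885048 + √(-7486 + 16*56055169)) = 1/(-885048 + √(-7486 + 896882704)) = 1/(-885048 + √896875218) = 1/(-885048 + 3*√99652802)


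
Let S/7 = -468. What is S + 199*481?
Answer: 92443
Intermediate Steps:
S = -3276 (S = 7*(-468) = -3276)
S + 199*481 = -3276 + 199*481 = -3276 + 95719 = 92443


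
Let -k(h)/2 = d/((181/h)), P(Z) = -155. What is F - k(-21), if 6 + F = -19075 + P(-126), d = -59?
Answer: -3479238/181 ≈ -19222.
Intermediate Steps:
k(h) = 118*h/181 (k(h) = -(-118)/(181/h) = -(-118)*h/181 = 118*h/181)
F = -19236 (F = -6 + (-19075 - 155) = -6 - 19230 = -19236)
F - k(-21) = -19236 - 118*(-21)/181 = -19236 - 1*(-2478/181) = -19236 + 2478/181 = -3479238/181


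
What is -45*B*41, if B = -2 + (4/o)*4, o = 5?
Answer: -2214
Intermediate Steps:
B = 6/5 (B = -2 + (4/5)*4 = -2 + (4*(⅕))*4 = -2 + (⅘)*4 = -2 + 16/5 = 6/5 ≈ 1.2000)
-45*B*41 = -45*6/5*41 = -54*41 = -2214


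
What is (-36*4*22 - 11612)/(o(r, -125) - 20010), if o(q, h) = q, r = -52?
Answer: 7390/10031 ≈ 0.73672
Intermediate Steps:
(-36*4*22 - 11612)/(o(r, -125) - 20010) = (-36*4*22 - 11612)/(-52 - 20010) = (-144*22 - 11612)/(-20062) = (-3168 - 11612)*(-1/20062) = -14780*(-1/20062) = 7390/10031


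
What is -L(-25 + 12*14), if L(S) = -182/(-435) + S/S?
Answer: -617/435 ≈ -1.4184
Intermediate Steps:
L(S) = 617/435 (L(S) = -182*(-1/435) + 1 = 182/435 + 1 = 617/435)
-L(-25 + 12*14) = -1*617/435 = -617/435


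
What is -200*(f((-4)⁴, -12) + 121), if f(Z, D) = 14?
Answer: -27000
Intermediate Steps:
-200*(f((-4)⁴, -12) + 121) = -200*(14 + 121) = -200*135 = -27000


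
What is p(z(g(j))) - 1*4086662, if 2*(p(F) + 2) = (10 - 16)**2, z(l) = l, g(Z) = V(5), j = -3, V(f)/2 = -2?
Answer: -4086646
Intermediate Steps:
V(f) = -4 (V(f) = 2*(-2) = -4)
g(Z) = -4
p(F) = 16 (p(F) = -2 + (10 - 16)**2/2 = -2 + (1/2)*(-6)**2 = -2 + (1/2)*36 = -2 + 18 = 16)
p(z(g(j))) - 1*4086662 = 16 - 1*4086662 = 16 - 4086662 = -4086646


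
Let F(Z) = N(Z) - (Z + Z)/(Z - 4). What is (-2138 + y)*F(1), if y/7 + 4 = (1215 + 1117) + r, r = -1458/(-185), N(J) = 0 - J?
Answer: -2629436/555 ≈ -4737.7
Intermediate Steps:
N(J) = -J
F(Z) = -Z - 2*Z/(-4 + Z) (F(Z) = -Z - (Z + Z)/(Z - 4) = -Z - 2*Z/(-4 + Z))
r = 1458/185 (r = -1458*(-1/185) = 1458/185 ≈ 7.8811)
y = 3024966/185 (y = -28 + 7*((1215 + 1117) + 1458/185) = -28 + 7*(2332 + 1458/185) = -28 + 7*(432878/185) = -28 + 3030146/185 = 3024966/185 ≈ 16351.)
(-2138 + y)*F(1) = (-2138 + 3024966/185)*(1*(2 - 1*1)/(-4 + 1)) = 2629436*(1*(2 - 1)/(-3))/185 = 2629436*(1*(-⅓)*1)/185 = (2629436/185)*(-⅓) = -2629436/555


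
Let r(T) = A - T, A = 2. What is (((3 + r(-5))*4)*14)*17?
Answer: 9520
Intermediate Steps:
r(T) = 2 - T
(((3 + r(-5))*4)*14)*17 = (((3 + (2 - 1*(-5)))*4)*14)*17 = (((3 + (2 + 5))*4)*14)*17 = (((3 + 7)*4)*14)*17 = ((10*4)*14)*17 = (40*14)*17 = 560*17 = 9520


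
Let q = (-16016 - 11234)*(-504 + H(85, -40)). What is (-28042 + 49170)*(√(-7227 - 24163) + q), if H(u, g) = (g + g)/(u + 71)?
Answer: 11328220888000/39 + 21128*I*√31390 ≈ 2.9047e+11 + 3.7433e+6*I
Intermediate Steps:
H(u, g) = 2*g/(71 + u) (H(u, g) = (2*g)/(71 + u) = 2*g/(71 + u))
q = 536171000/39 (q = (-16016 - 11234)*(-504 + 2*(-40)/(71 + 85)) = -27250*(-504 + 2*(-40)/156) = -27250*(-504 + 2*(-40)*(1/156)) = -27250*(-504 - 20/39) = -27250*(-19676/39) = 536171000/39 ≈ 1.3748e+7)
(-28042 + 49170)*(√(-7227 - 24163) + q) = (-28042 + 49170)*(√(-7227 - 24163) + 536171000/39) = 21128*(√(-31390) + 536171000/39) = 21128*(I*√31390 + 536171000/39) = 21128*(536171000/39 + I*√31390) = 11328220888000/39 + 21128*I*√31390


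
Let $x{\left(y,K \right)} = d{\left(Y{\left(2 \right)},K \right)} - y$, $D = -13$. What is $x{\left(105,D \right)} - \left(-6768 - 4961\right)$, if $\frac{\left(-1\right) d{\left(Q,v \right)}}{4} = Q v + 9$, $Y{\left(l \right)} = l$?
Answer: $11692$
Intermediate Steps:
$d{\left(Q,v \right)} = -36 - 4 Q v$ ($d{\left(Q,v \right)} = - 4 \left(Q v + 9\right) = - 4 \left(9 + Q v\right) = -36 - 4 Q v$)
$x{\left(y,K \right)} = -36 - y - 8 K$ ($x{\left(y,K \right)} = \left(-36 - 8 K\right) - y = -36 - y - 8 K$)
$x{\left(105,D \right)} - \left(-6768 - 4961\right) = \left(-36 - 105 - -104\right) - \left(-6768 - 4961\right) = \left(-36 - 105 + 104\right) - -11729 = -37 + 11729 = 11692$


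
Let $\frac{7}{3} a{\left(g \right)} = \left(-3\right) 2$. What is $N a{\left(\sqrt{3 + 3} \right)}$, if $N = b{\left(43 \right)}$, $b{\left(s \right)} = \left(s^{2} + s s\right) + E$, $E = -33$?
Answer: $- \frac{65970}{7} \approx -9424.3$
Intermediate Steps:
$b{\left(s \right)} = -33 + 2 s^{2}$ ($b{\left(s \right)} = \left(s^{2} + s s\right) - 33 = \left(s^{2} + s^{2}\right) - 33 = 2 s^{2} - 33 = -33 + 2 s^{2}$)
$a{\left(g \right)} = - \frac{18}{7}$ ($a{\left(g \right)} = \frac{3 \left(\left(-3\right) 2\right)}{7} = \frac{3}{7} \left(-6\right) = - \frac{18}{7}$)
$N = 3665$ ($N = -33 + 2 \cdot 43^{2} = -33 + 2 \cdot 1849 = -33 + 3698 = 3665$)
$N a{\left(\sqrt{3 + 3} \right)} = 3665 \left(- \frac{18}{7}\right) = - \frac{65970}{7}$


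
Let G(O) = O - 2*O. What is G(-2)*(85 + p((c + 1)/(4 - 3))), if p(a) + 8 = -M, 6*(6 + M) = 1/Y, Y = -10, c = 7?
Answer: 4981/30 ≈ 166.03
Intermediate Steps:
G(O) = -O
M = -361/60 (M = -6 + (⅙)/(-10) = -6 + (⅙)*(-⅒) = -6 - 1/60 = -361/60 ≈ -6.0167)
p(a) = -119/60 (p(a) = -8 - 1*(-361/60) = -8 + 361/60 = -119/60)
G(-2)*(85 + p((c + 1)/(4 - 3))) = (-1*(-2))*(85 - 119/60) = 2*(4981/60) = 4981/30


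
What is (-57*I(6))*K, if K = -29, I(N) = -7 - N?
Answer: -21489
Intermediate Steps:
(-57*I(6))*K = -57*(-7 - 1*6)*(-29) = -57*(-7 - 6)*(-29) = -57*(-13)*(-29) = 741*(-29) = -21489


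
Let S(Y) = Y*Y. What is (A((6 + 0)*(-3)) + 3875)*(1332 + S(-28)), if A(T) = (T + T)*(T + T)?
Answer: 10941836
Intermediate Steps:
S(Y) = Y²
A(T) = 4*T² (A(T) = (2*T)*(2*T) = 4*T²)
(A((6 + 0)*(-3)) + 3875)*(1332 + S(-28)) = (4*((6 + 0)*(-3))² + 3875)*(1332 + (-28)²) = (4*(6*(-3))² + 3875)*(1332 + 784) = (4*(-18)² + 3875)*2116 = (4*324 + 3875)*2116 = (1296 + 3875)*2116 = 5171*2116 = 10941836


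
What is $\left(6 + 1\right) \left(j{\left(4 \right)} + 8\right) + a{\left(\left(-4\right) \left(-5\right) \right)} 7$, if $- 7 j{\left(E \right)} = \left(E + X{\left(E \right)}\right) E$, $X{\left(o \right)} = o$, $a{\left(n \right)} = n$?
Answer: $164$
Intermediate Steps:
$j{\left(E \right)} = - \frac{2 E^{2}}{7}$ ($j{\left(E \right)} = - \frac{\left(E + E\right) E}{7} = - \frac{2 E E}{7} = - \frac{2 E^{2}}{7}$)
$\left(6 + 1\right) \left(j{\left(4 \right)} + 8\right) + a{\left(\left(-4\right) \left(-5\right) \right)} 7 = \left(6 + 1\right) \left(- \frac{2 \cdot 4^{2}}{7} + 8\right) + \left(-4\right) \left(-5\right) 7 = 7 \left(\left(- \frac{2}{7}\right) 16 + 8\right) + 20 \cdot 7 = 7 \left(- \frac{32}{7} + 8\right) + 140 = 7 \cdot \frac{24}{7} + 140 = 24 + 140 = 164$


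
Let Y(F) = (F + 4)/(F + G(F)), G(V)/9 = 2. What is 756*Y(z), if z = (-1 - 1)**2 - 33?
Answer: 18900/11 ≈ 1718.2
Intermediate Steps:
G(V) = 18 (G(V) = 9*2 = 18)
z = -29 (z = (-2)**2 - 33 = 4 - 33 = -29)
Y(F) = (4 + F)/(18 + F) (Y(F) = (F + 4)/(F + 18) = (4 + F)/(18 + F))
756*Y(z) = 756*((4 - 29)/(18 - 29)) = 756*(-25/(-11)) = 756*(-1/11*(-25)) = 756*(25/11) = 18900/11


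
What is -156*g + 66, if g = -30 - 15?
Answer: 7086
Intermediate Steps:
g = -45
-156*g + 66 = -156*(-45) + 66 = 7020 + 66 = 7086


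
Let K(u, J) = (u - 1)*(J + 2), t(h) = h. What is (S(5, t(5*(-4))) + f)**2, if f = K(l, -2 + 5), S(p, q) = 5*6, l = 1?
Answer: 900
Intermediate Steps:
K(u, J) = (-1 + u)*(2 + J)
S(p, q) = 30
f = 0 (f = -2 - (-2 + 5) + 2*1 + (-2 + 5)*1 = -2 - 1*3 + 2 + 3*1 = -2 - 3 + 2 + 3 = 0)
(S(5, t(5*(-4))) + f)**2 = (30 + 0)**2 = 30**2 = 900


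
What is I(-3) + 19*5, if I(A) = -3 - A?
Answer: 95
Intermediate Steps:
I(-3) + 19*5 = (-3 - 1*(-3)) + 19*5 = (-3 + 3) + 95 = 0 + 95 = 95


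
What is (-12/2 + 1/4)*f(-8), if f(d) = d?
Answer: 46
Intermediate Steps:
(-12/2 + 1/4)*f(-8) = (-12/2 + 1/4)*(-8) = (-12*½ + 1*(¼))*(-8) = (-6 + ¼)*(-8) = -23/4*(-8) = 46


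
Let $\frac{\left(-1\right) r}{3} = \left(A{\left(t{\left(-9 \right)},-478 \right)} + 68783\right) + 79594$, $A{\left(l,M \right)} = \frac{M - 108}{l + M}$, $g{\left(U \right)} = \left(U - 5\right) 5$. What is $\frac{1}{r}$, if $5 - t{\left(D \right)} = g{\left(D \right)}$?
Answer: $- \frac{403}{179389551} \approx -2.2465 \cdot 10^{-6}$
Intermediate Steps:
$g{\left(U \right)} = -25 + 5 U$ ($g{\left(U \right)} = \left(-5 + U\right) 5 = -25 + 5 U$)
$t{\left(D \right)} = 30 - 5 D$ ($t{\left(D \right)} = 5 - \left(-25 + 5 D\right) = 30 - 5 D$)
$A{\left(l,M \right)} = \frac{-108 + M}{M + l}$
$r = - \frac{179389551}{403}$ ($r = - 3 \left(\left(\frac{-108 - 478}{-478 + \left(30 - -45\right)} + 68783\right) + 79594\right) = - 3 \left(\left(\frac{1}{-478 + \left(30 + 45\right)} \left(-586\right) + 68783\right) + 79594\right) = - 3 \left(\left(\frac{1}{-478 + 75} \left(-586\right) + 68783\right) + 79594\right) = - 3 \left(\left(\frac{1}{-403} \left(-586\right) + 68783\right) + 79594\right) = - 3 \left(\left(\left(- \frac{1}{403}\right) \left(-586\right) + 68783\right) + 79594\right) = - 3 \left(\left(\frac{586}{403} + 68783\right) + 79594\right) = - 3 \left(\frac{27720135}{403} + 79594\right) = \left(-3\right) \frac{59796517}{403} = - \frac{179389551}{403} \approx -4.4514 \cdot 10^{5}$)
$\frac{1}{r} = \frac{1}{- \frac{179389551}{403}} = - \frac{403}{179389551}$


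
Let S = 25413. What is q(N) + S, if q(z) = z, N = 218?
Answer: 25631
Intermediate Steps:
q(N) + S = 218 + 25413 = 25631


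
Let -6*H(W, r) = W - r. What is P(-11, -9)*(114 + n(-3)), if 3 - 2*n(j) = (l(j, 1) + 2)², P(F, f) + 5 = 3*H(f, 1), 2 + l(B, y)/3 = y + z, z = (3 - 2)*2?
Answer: 0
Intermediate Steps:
z = 2 (z = 1*2 = 2)
l(B, y) = 3*y (l(B, y) = -6 + 3*(y + 2) = -6 + 3*(2 + y) = -6 + (6 + 3*y) = 3*y)
H(W, r) = -W/6 + r/6 (H(W, r) = -(W - r)/6 = -W/6 + r/6)
P(F, f) = -9/2 - f/2 (P(F, f) = -5 + 3*(-f/6 + (⅙)*1) = -5 + 3*(-f/6 + ⅙) = -5 + 3*(⅙ - f/6) = -5 + (½ - f/2) = -9/2 - f/2)
n(j) = -11 (n(j) = 3/2 - (3*1 + 2)²/2 = 3/2 - (3 + 2)²/2 = 3/2 - ½*5² = 3/2 - ½*25 = 3/2 - 25/2 = -11)
P(-11, -9)*(114 + n(-3)) = (-9/2 - ½*(-9))*(114 - 11) = (-9/2 + 9/2)*103 = 0*103 = 0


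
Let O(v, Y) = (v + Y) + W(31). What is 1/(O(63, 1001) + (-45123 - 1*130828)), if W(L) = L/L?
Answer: -1/174886 ≈ -5.7180e-6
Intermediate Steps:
W(L) = 1
O(v, Y) = 1 + Y + v (O(v, Y) = (v + Y) + 1 = (Y + v) + 1 = 1 + Y + v)
1/(O(63, 1001) + (-45123 - 1*130828)) = 1/((1 + 1001 + 63) + (-45123 - 1*130828)) = 1/(1065 + (-45123 - 130828)) = 1/(1065 - 175951) = 1/(-174886) = -1/174886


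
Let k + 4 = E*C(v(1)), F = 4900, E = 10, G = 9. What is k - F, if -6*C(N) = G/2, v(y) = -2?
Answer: -9823/2 ≈ -4911.5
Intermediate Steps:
C(N) = -¾ (C(N) = -3/(2*2) = -⅙*9/2 = -¾)
k = -23/2 (k = -4 + 10*(-¾) = -4 - 15/2 = -23/2 ≈ -11.500)
k - F = -23/2 - 1*4900 = -23/2 - 4900 = -9823/2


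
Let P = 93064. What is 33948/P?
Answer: 8487/23266 ≈ 0.36478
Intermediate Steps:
33948/P = 33948/93064 = 33948*(1/93064) = 8487/23266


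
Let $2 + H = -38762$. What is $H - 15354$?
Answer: $-54118$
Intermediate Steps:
$H = -38764$ ($H = -2 - 38762 = -38764$)
$H - 15354 = -38764 - 15354 = -54118$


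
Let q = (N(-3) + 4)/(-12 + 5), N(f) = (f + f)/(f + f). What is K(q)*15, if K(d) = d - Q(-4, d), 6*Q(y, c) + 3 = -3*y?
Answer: -465/14 ≈ -33.214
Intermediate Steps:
Q(y, c) = -½ - y/2 (Q(y, c) = -½ + (-3*y)/6 = -½ - y/2)
N(f) = 1 (N(f) = (2*f)/((2*f)) = (2*f)*(1/(2*f)) = 1)
q = -5/7 (q = (1 + 4)/(-12 + 5) = 5/(-7) = 5*(-⅐) = -5/7 ≈ -0.71429)
K(d) = -3/2 + d (K(d) = d - (-½ - ½*(-4)) = d - (-½ + 2) = d - 1*3/2 = d - 3/2 = -3/2 + d)
K(q)*15 = (-3/2 - 5/7)*15 = -31/14*15 = -465/14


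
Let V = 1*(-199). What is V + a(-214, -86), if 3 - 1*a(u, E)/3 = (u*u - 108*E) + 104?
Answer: -165754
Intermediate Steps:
a(u, E) = -303 - 3*u**2 + 324*E (a(u, E) = 9 - 3*((u*u - 108*E) + 104) = 9 - 3*((u**2 - 108*E) + 104) = 9 - 3*(104 + u**2 - 108*E) = 9 + (-312 - 3*u**2 + 324*E) = -303 - 3*u**2 + 324*E)
V = -199
V + a(-214, -86) = -199 + (-303 - 3*(-214)**2 + 324*(-86)) = -199 + (-303 - 3*45796 - 27864) = -199 + (-303 - 137388 - 27864) = -199 - 165555 = -165754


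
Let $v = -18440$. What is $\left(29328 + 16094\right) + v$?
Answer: $26982$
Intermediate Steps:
$\left(29328 + 16094\right) + v = \left(29328 + 16094\right) - 18440 = 45422 - 18440 = 26982$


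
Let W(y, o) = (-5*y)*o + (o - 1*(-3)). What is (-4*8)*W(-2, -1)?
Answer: 256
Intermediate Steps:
W(y, o) = 3 + o - 5*o*y (W(y, o) = -5*o*y + (o + 3) = -5*o*y + (3 + o) = 3 + o - 5*o*y)
(-4*8)*W(-2, -1) = (-4*8)*(3 - 1 - 5*(-1)*(-2)) = -32*(3 - 1 - 10) = -32*(-8) = 256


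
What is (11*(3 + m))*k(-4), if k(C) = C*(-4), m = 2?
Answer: 880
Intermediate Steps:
k(C) = -4*C
(11*(3 + m))*k(-4) = (11*(3 + 2))*(-4*(-4)) = (11*5)*16 = 55*16 = 880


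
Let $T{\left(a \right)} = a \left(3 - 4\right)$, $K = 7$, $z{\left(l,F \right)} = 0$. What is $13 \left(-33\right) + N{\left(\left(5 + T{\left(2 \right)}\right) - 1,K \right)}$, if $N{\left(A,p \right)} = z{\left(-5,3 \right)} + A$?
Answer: $-427$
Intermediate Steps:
$T{\left(a \right)} = - a$ ($T{\left(a \right)} = a \left(-1\right) = - a$)
$N{\left(A,p \right)} = A$ ($N{\left(A,p \right)} = 0 + A = A$)
$13 \left(-33\right) + N{\left(\left(5 + T{\left(2 \right)}\right) - 1,K \right)} = 13 \left(-33\right) + \left(\left(5 - 2\right) - 1\right) = -429 + \left(\left(5 - 2\right) - 1\right) = -429 + \left(3 - 1\right) = -429 + 2 = -427$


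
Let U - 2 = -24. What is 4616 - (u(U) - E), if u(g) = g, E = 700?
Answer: 5338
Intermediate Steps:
U = -22 (U = 2 - 24 = -22)
4616 - (u(U) - E) = 4616 - (-22 - 1*700) = 4616 - (-22 - 700) = 4616 - 1*(-722) = 4616 + 722 = 5338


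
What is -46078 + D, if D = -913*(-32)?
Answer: -16862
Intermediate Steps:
D = 29216
-46078 + D = -46078 + 29216 = -16862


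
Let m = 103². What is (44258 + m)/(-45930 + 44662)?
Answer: -54867/1268 ≈ -43.271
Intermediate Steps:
m = 10609
(44258 + m)/(-45930 + 44662) = (44258 + 10609)/(-45930 + 44662) = 54867/(-1268) = 54867*(-1/1268) = -54867/1268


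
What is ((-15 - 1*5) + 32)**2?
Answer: 144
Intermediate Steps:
((-15 - 1*5) + 32)**2 = ((-15 - 5) + 32)**2 = (-20 + 32)**2 = 12**2 = 144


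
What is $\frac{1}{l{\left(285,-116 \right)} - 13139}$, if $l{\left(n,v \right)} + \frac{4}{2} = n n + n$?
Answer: $\frac{1}{68369} \approx 1.4627 \cdot 10^{-5}$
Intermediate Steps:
$l{\left(n,v \right)} = -2 + n + n^{2}$ ($l{\left(n,v \right)} = -2 + \left(n n + n\right) = -2 + \left(n^{2} + n\right) = -2 + \left(n + n^{2}\right) = -2 + n + n^{2}$)
$\frac{1}{l{\left(285,-116 \right)} - 13139} = \frac{1}{\left(-2 + 285 + 285^{2}\right) - 13139} = \frac{1}{\left(-2 + 285 + 81225\right) - 13139} = \frac{1}{81508 - 13139} = \frac{1}{68369}$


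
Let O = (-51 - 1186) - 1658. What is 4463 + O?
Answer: 1568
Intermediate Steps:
O = -2895 (O = -1237 - 1658 = -2895)
4463 + O = 4463 - 2895 = 1568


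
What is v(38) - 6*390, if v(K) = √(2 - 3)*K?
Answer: -2340 + 38*I ≈ -2340.0 + 38.0*I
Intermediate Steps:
v(K) = I*K (v(K) = √(-1)*K = I*K)
v(38) - 6*390 = I*38 - 6*390 = 38*I - 2340 = -2340 + 38*I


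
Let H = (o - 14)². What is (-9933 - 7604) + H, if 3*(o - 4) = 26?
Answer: -157817/9 ≈ -17535.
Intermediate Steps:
o = 38/3 (o = 4 + (⅓)*26 = 4 + 26/3 = 38/3 ≈ 12.667)
H = 16/9 (H = (38/3 - 14)² = (-4/3)² = 16/9 ≈ 1.7778)
(-9933 - 7604) + H = (-9933 - 7604) + 16/9 = -17537 + 16/9 = -157817/9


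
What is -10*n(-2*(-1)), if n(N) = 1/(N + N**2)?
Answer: -5/3 ≈ -1.6667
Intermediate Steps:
-10*n(-2*(-1)) = -10/(((-2*(-1)))*(1 - 2*(-1))) = -10/(2*(1 + 2)) = -5/3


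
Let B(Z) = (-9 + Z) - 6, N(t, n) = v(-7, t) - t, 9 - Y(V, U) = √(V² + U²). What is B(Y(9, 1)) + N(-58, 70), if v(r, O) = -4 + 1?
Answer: 49 - √82 ≈ 39.945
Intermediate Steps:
Y(V, U) = 9 - √(U² + V²) (Y(V, U) = 9 - √(V² + U²) = 9 - √(U² + V²))
v(r, O) = -3
N(t, n) = -3 - t
B(Z) = -15 + Z
B(Y(9, 1)) + N(-58, 70) = (-15 + (9 - √(1² + 9²))) + (-3 - 1*(-58)) = (-15 + (9 - √(1 + 81))) + (-3 + 58) = (-15 + (9 - √82)) + 55 = (-6 - √82) + 55 = 49 - √82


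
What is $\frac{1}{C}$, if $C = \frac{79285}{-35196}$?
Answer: $- \frac{35196}{79285} \approx -0.44392$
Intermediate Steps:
$C = - \frac{79285}{35196}$ ($C = 79285 \left(- \frac{1}{35196}\right) = - \frac{79285}{35196} \approx -2.2527$)
$\frac{1}{C} = \frac{1}{- \frac{79285}{35196}} = - \frac{35196}{79285}$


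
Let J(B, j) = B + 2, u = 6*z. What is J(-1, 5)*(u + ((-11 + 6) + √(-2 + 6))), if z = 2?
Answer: 9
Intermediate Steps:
u = 12 (u = 6*2 = 12)
J(B, j) = 2 + B
J(-1, 5)*(u + ((-11 + 6) + √(-2 + 6))) = (2 - 1)*(12 + ((-11 + 6) + √(-2 + 6))) = 1*(12 + (-5 + √4)) = 1*(12 + (-5 + 2)) = 1*(12 - 3) = 1*9 = 9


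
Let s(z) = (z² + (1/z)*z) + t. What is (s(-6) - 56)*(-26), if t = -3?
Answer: 572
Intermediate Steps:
s(z) = -2 + z² (s(z) = (z² + (1/z)*z) - 3 = (z² + z/z) - 3 = (z² + 1) - 3 = (1 + z²) - 3 = -2 + z²)
(s(-6) - 56)*(-26) = ((-2 + (-6)²) - 56)*(-26) = ((-2 + 36) - 56)*(-26) = (34 - 56)*(-26) = -22*(-26) = 572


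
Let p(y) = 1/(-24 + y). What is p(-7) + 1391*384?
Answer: 16558463/31 ≈ 5.3414e+5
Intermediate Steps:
p(-7) + 1391*384 = 1/(-24 - 7) + 1391*384 = 1/(-31) + 534144 = -1/31 + 534144 = 16558463/31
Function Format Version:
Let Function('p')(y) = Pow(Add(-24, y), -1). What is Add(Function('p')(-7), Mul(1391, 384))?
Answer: Rational(16558463, 31) ≈ 5.3414e+5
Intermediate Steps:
Add(Function('p')(-7), Mul(1391, 384)) = Add(Pow(Add(-24, -7), -1), Mul(1391, 384)) = Add(Pow(-31, -1), 534144) = Add(Rational(-1, 31), 534144) = Rational(16558463, 31)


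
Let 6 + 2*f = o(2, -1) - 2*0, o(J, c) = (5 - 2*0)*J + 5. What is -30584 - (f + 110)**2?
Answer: -174777/4 ≈ -43694.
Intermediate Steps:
o(J, c) = 5 + 5*J (o(J, c) = (5 + 0)*J + 5 = 5*J + 5 = 5 + 5*J)
f = 9/2 (f = -3 + ((5 + 5*2) - 2*0)/2 = -3 + ((5 + 10) + 0)/2 = -3 + (15 + 0)/2 = -3 + (1/2)*15 = -3 + 15/2 = 9/2 ≈ 4.5000)
-30584 - (f + 110)**2 = -30584 - (9/2 + 110)**2 = -30584 - (229/2)**2 = -30584 - 1*52441/4 = -30584 - 52441/4 = -174777/4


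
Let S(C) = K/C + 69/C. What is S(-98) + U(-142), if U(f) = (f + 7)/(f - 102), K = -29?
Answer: 1735/11956 ≈ 0.14512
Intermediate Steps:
U(f) = (7 + f)/(-102 + f)
S(C) = 40/C (S(C) = -29/C + 69/C = 40/C)
S(-98) + U(-142) = 40/(-98) + (7 - 142)/(-102 - 142) = 40*(-1/98) - 135/(-244) = -20/49 - 1/244*(-135) = -20/49 + 135/244 = 1735/11956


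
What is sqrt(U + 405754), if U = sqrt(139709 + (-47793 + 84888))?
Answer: sqrt(405754 + 2*sqrt(44201)) ≈ 637.32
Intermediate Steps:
U = 2*sqrt(44201) (U = sqrt(139709 + 37095) = sqrt(176804) = 2*sqrt(44201) ≈ 420.48)
sqrt(U + 405754) = sqrt(2*sqrt(44201) + 405754) = sqrt(405754 + 2*sqrt(44201))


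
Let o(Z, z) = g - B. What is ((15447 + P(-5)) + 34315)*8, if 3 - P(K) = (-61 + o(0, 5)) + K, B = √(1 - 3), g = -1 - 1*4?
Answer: 398688 + 8*I*√2 ≈ 3.9869e+5 + 11.314*I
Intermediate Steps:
g = -5 (g = -1 - 4 = -5)
B = I*√2 (B = √(-2) = I*√2 ≈ 1.4142*I)
o(Z, z) = -5 - I*√2
P(K) = 69 - K + I*√2 (P(K) = 3 - ((-61 + (-5 - I*√2)) + K) = 3 - ((-66 - I*√2) + K) = 3 - (-66 + K - I*√2) = 3 + (66 - K + I*√2) = 69 - K + I*√2)
((15447 + P(-5)) + 34315)*8 = ((15447 + (69 - 1*(-5) + I*√2)) + 34315)*8 = ((15447 + (69 + 5 + I*√2)) + 34315)*8 = ((15447 + (74 + I*√2)) + 34315)*8 = ((15521 + I*√2) + 34315)*8 = (49836 + I*√2)*8 = 398688 + 8*I*√2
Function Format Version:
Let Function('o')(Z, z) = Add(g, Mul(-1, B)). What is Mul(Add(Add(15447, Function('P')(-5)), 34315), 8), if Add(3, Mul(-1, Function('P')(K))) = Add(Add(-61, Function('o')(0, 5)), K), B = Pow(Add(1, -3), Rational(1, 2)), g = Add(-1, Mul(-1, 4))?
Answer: Add(398688, Mul(8, I, Pow(2, Rational(1, 2)))) ≈ Add(3.9869e+5, Mul(11.314, I))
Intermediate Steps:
g = -5 (g = Add(-1, -4) = -5)
B = Mul(I, Pow(2, Rational(1, 2))) (B = Pow(-2, Rational(1, 2)) = Mul(I, Pow(2, Rational(1, 2))) ≈ Mul(1.4142, I))
Function('o')(Z, z) = Add(-5, Mul(-1, I, Pow(2, Rational(1, 2)))) (Function('o')(Z, z) = Add(-5, Mul(-1, Mul(I, Pow(2, Rational(1, 2))))) = Add(-5, Mul(-1, I, Pow(2, Rational(1, 2)))))
Function('P')(K) = Add(69, Mul(-1, K), Mul(I, Pow(2, Rational(1, 2)))) (Function('P')(K) = Add(3, Mul(-1, Add(Add(-61, Add(-5, Mul(-1, I, Pow(2, Rational(1, 2))))), K))) = Add(3, Mul(-1, Add(Add(-66, Mul(-1, I, Pow(2, Rational(1, 2)))), K))) = Add(3, Mul(-1, Add(-66, K, Mul(-1, I, Pow(2, Rational(1, 2)))))) = Add(3, Add(66, Mul(-1, K), Mul(I, Pow(2, Rational(1, 2))))) = Add(69, Mul(-1, K), Mul(I, Pow(2, Rational(1, 2)))))
Mul(Add(Add(15447, Function('P')(-5)), 34315), 8) = Mul(Add(Add(15447, Add(69, Mul(-1, -5), Mul(I, Pow(2, Rational(1, 2))))), 34315), 8) = Mul(Add(Add(15447, Add(69, 5, Mul(I, Pow(2, Rational(1, 2))))), 34315), 8) = Mul(Add(Add(15447, Add(74, Mul(I, Pow(2, Rational(1, 2))))), 34315), 8) = Mul(Add(Add(15521, Mul(I, Pow(2, Rational(1, 2)))), 34315), 8) = Mul(Add(49836, Mul(I, Pow(2, Rational(1, 2)))), 8) = Add(398688, Mul(8, I, Pow(2, Rational(1, 2))))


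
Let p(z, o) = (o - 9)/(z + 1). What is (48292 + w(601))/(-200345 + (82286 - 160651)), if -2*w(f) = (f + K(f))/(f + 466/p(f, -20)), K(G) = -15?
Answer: -12705778573/73329437130 ≈ -0.17327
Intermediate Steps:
p(z, o) = (-9 + o)/(1 + z)
w(f) = -(-15 + f)/(2*(-466/29 - 437*f/29)) (w(f) = -(f - 15)/(2*(f + 466/(((-9 - 20)/(1 + f))))) = -(-15 + f)/(2*(f + 466/((-29/(1 + f))))) = -(-15 + f)/(2*(f + 466*(-1/29 - f/29))) = -(-15 + f)/(2*(f + (-466/29 - 466*f/29))) = -(-15 + f)/(2*(-466/29 - 437*f/29)))
(48292 + w(601))/(-200345 + (82286 - 160651)) = (48292 + 29*(-15 + 601)/(2*(466 + 437*601)))/(-200345 + (82286 - 160651)) = (48292 + (29/2)*586/(466 + 262637))/(-200345 - 78365) = (48292 + (29/2)*586/263103)/(-278710) = (48292 + (29/2)*(1/263103)*586)*(-1/278710) = (48292 + 8497/263103)*(-1/278710) = (12705778573/263103)*(-1/278710) = -12705778573/73329437130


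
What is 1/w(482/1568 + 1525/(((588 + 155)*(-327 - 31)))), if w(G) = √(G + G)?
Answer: 14*√8366702155138/31454477 ≈ 1.2874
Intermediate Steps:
w(G) = √2*√G (w(G) = √(2*G) = √2*√G)
1/w(482/1568 + 1525/(((588 + 155)*(-327 - 31)))) = 1/(√2*√(482/1568 + 1525/(((588 + 155)*(-327 - 31))))) = 1/(√2*√(482*(1/1568) + 1525/((743*(-358))))) = 1/(√2*√(241/784 + 1525/(-265994))) = 1/(√2*√(241/784 + 1525*(-1/265994))) = 1/(√2*√(241/784 - 1525/265994)) = 1/(√2*√(31454477/104269648)) = 1/(√2*(√4183351077569/3723916)) = 1/(√8366702155138/3723916) = 14*√8366702155138/31454477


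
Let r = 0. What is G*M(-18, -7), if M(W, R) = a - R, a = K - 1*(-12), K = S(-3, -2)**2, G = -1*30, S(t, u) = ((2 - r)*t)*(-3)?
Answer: -10290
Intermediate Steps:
S(t, u) = -6*t (S(t, u) = ((2 - 1*0)*t)*(-3) = ((2 + 0)*t)*(-3) = (2*t)*(-3) = -6*t)
G = -30
K = 324 (K = (-6*(-3))**2 = 18**2 = 324)
a = 336 (a = 324 - 1*(-12) = 324 + 12 = 336)
M(W, R) = 336 - R
G*M(-18, -7) = -30*(336 - 1*(-7)) = -30*(336 + 7) = -30*343 = -10290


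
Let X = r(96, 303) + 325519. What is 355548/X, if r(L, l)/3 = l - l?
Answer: 355548/325519 ≈ 1.0922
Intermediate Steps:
r(L, l) = 0 (r(L, l) = 3*(l - l) = 3*0 = 0)
X = 325519 (X = 0 + 325519 = 325519)
355548/X = 355548/325519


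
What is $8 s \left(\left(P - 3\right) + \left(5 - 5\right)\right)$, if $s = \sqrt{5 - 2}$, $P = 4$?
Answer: $8 \sqrt{3} \approx 13.856$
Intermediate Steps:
$s = \sqrt{3} \approx 1.732$
$8 s \left(\left(P - 3\right) + \left(5 - 5\right)\right) = 8 \sqrt{3} \left(\left(4 - 3\right) + \left(5 - 5\right)\right) = 8 \sqrt{3} \left(1 + 0\right) = 8 \sqrt{3} \cdot 1 = 8 \sqrt{3}$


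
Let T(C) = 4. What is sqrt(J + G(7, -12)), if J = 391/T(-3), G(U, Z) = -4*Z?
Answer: sqrt(583)/2 ≈ 12.073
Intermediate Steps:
J = 391/4 ≈ 97.750
sqrt(J + G(7, -12)) = sqrt(391/4 - 4*(-12)) = sqrt(391/4 + 48) = sqrt(583/4) = sqrt(583)/2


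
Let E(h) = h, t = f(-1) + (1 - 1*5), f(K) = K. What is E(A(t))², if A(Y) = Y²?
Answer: 625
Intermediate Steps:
t = -5 (t = -1 + (1 - 1*5) = -1 + (1 - 5) = -1 - 4 = -5)
E(A(t))² = ((-5)²)² = 25² = 625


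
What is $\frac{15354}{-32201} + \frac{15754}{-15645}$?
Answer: $- \frac{747507884}{503784645} \approx -1.4838$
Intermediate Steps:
$\frac{15354}{-32201} + \frac{15754}{-15645} = 15354 \left(- \frac{1}{32201}\right) + 15754 \left(- \frac{1}{15645}\right) = - \frac{15354}{32201} - \frac{15754}{15645} = - \frac{747507884}{503784645}$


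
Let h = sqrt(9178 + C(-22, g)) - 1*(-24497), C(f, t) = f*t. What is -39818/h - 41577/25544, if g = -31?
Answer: -2933308283941/901692905768 + 79636*sqrt(2465)/600093149 ≈ -3.2465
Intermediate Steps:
h = 24497 + 2*sqrt(2465) (h = sqrt(9178 - 22*(-31)) - 1*(-24497) = sqrt(9178 + 682) + 24497 = sqrt(9860) + 24497 = 2*sqrt(2465) + 24497 = 24497 + 2*sqrt(2465) ≈ 24596.)
-39818/h - 41577/25544 = -39818/(24497 + 2*sqrt(2465)) - 41577/25544 = -41577/25544 - 39818/(24497 + 2*sqrt(2465))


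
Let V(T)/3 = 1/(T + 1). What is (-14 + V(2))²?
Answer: 169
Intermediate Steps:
V(T) = 3/(1 + T) (V(T) = 3/(T + 1) = 3/(1 + T))
(-14 + V(2))² = (-14 + 3/(1 + 2))² = (-14 + 3/3)² = (-14 + 3*(⅓))² = (-14 + 1)² = (-13)² = 169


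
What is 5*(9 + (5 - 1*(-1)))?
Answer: 75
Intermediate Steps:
5*(9 + (5 - 1*(-1))) = 5*(9 + (5 + 1)) = 5*(9 + 6) = 5*15 = 75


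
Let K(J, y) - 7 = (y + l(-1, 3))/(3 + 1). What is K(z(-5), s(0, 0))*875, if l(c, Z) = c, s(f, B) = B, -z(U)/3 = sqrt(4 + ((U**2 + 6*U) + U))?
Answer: 23625/4 ≈ 5906.3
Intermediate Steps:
z(U) = -3*sqrt(4 + U**2 + 7*U) (z(U) = -3*sqrt(4 + ((U**2 + 6*U) + U)) = -3*sqrt(4 + (U**2 + 7*U)) = -3*sqrt(4 + U**2 + 7*U))
K(J, y) = 27/4 + y/4 (K(J, y) = 7 + (y - 1)/(3 + 1) = 7 + (-1 + y)/4 = 7 + (-1 + y)*(1/4) = 7 + (-1/4 + y/4) = 27/4 + y/4)
K(z(-5), s(0, 0))*875 = (27/4 + (1/4)*0)*875 = (27/4 + 0)*875 = (27/4)*875 = 23625/4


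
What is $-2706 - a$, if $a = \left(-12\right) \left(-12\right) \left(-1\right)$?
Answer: $-2562$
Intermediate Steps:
$a = -144$ ($a = 144 \left(-1\right) = -144$)
$-2706 - a = -2706 - -144 = -2706 + 144 = -2562$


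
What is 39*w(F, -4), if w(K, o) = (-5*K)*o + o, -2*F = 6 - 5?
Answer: -546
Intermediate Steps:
F = -½ (F = -(6 - 5)/2 = -½*1 = -½ ≈ -0.50000)
w(K, o) = o - 5*K*o (w(K, o) = -5*K*o + o = o - 5*K*o)
39*w(F, -4) = 39*(-4*(1 - 5*(-½))) = 39*(-4*(1 + 5/2)) = 39*(-4*7/2) = 39*(-14) = -546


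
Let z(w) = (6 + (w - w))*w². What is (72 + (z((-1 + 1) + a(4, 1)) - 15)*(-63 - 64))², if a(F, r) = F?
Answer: 104346225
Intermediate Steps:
z(w) = 6*w² (z(w) = (6 + 0)*w² = 6*w²)
(72 + (z((-1 + 1) + a(4, 1)) - 15)*(-63 - 64))² = (72 + (6*((-1 + 1) + 4)² - 15)*(-63 - 64))² = (72 + (6*(0 + 4)² - 15)*(-127))² = (72 + (6*4² - 15)*(-127))² = (72 + (6*16 - 15)*(-127))² = (72 + (96 - 15)*(-127))² = (72 + 81*(-127))² = (72 - 10287)² = (-10215)² = 104346225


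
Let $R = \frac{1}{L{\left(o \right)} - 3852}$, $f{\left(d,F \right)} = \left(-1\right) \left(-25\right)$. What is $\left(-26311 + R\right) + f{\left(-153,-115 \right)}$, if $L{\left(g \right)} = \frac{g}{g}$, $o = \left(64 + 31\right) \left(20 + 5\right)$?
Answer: $- \frac{101227387}{3851} \approx -26286.0$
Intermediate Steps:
$o = 2375$ ($o = 95 \cdot 25 = 2375$)
$L{\left(g \right)} = 1$
$f{\left(d,F \right)} = 25$
$R = - \frac{1}{3851}$ ($R = \frac{1}{1 - 3852} = \frac{1}{-3851} = - \frac{1}{3851} \approx -0.00025967$)
$\left(-26311 + R\right) + f{\left(-153,-115 \right)} = \left(-26311 - \frac{1}{3851}\right) + 25 = - \frac{101323662}{3851} + 25 = - \frac{101227387}{3851}$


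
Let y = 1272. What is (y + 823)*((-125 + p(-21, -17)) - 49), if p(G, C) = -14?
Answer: -393860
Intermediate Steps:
(y + 823)*((-125 + p(-21, -17)) - 49) = (1272 + 823)*((-125 - 14) - 49) = 2095*(-139 - 49) = 2095*(-188) = -393860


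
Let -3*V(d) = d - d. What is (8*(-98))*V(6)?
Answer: 0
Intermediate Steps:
V(d) = 0 (V(d) = -(d - d)/3 = -⅓*0 = 0)
(8*(-98))*V(6) = (8*(-98))*0 = -784*0 = 0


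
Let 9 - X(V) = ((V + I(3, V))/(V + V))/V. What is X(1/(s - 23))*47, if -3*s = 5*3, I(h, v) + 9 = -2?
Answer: 203745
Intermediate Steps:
I(h, v) = -11 (I(h, v) = -9 - 2 = -11)
s = -5 (s = -5*3/3 = -1/3*15 = -5)
X(V) = 9 - (-11 + V)/(2*V**2) (X(V) = 9 - (V - 11)/(V + V)/V = 9 - (-11 + V)/((2*V))/V = 9 - (1/(2*V))*(-11 + V)/V = 9 - (-11 + V)/(2*V)/V = 9 - (-11 + V)/(2*V**2))
X(1/(s - 23))*47 = ((11 - 1/(-5 - 23) + 18*(1/(-5 - 23))**2)/(2*(1/(-5 - 23))**2))*47 = ((11 - 1/(-28) + 18*(1/(-28))**2)/(2*(1/(-28))**2))*47 = ((11 - 1*(-1/28) + 18*(-1/28)**2)/(2*(-1/28)**2))*47 = ((1/2)*784*(11 + 1/28 + 18*(1/784)))*47 = ((1/2)*784*(11 + 1/28 + 9/392))*47 = ((1/2)*784*(4335/392))*47 = 4335*47 = 203745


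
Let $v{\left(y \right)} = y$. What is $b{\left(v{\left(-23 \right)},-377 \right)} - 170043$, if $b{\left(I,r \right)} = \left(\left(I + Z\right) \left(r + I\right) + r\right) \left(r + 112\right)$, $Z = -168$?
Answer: $-20316138$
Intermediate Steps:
$b{\left(I,r \right)} = \left(112 + r\right) \left(r + \left(-168 + I\right) \left(I + r\right)\right)$ ($b{\left(I,r \right)} = \left(\left(I - 168\right) \left(r + I\right) + r\right) \left(r + 112\right) = \left(\left(-168 + I\right) \left(I + r\right) + r\right) \left(112 + r\right) = \left(r + \left(-168 + I\right) \left(I + r\right)\right) \left(112 + r\right) = \left(112 + r\right) \left(r + \left(-168 + I\right) \left(I + r\right)\right)$)
$b{\left(v{\left(-23 \right)},-377 \right)} - 170043 = \left(\left(-18816\right) \left(-23\right) - -7051408 - 167 \left(-377\right)^{2} + 112 \left(-23\right)^{2} - 23 \left(-377\right)^{2} - 377 \left(-23\right)^{2} - \left(-1288\right) \left(-377\right)\right) - 170043 = \left(432768 + 7051408 - 23735543 + 112 \cdot 529 - 3268967 - 199433 - 485576\right) - 170043 = \left(432768 + 7051408 - 23735543 + 59248 - 3268967 - 199433 - 485576\right) - 170043 = -20146095 - 170043 = -20316138$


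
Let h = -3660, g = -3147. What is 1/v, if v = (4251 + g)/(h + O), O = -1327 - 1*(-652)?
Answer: -1445/368 ≈ -3.9266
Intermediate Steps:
O = -675 (O = -1327 + 652 = -675)
v = -368/1445 (v = (4251 - 3147)/(-3660 - 675) = 1104/(-4335) = 1104*(-1/4335) = -368/1445 ≈ -0.25467)
1/v = 1/(-368/1445) = -1445/368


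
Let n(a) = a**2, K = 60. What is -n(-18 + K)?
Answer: -1764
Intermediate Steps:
-n(-18 + K) = -(-18 + 60)**2 = -1*42**2 = -1*1764 = -1764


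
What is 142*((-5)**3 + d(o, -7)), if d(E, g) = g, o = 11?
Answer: -18744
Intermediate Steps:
142*((-5)**3 + d(o, -7)) = 142*((-5)**3 - 7) = 142*(-125 - 7) = 142*(-132) = -18744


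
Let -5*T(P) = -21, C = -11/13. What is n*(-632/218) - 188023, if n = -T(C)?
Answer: -102465899/545 ≈ -1.8801e+5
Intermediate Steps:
C = -11/13 (C = -11*1/13 = -11/13 ≈ -0.84615)
T(P) = 21/5 (T(P) = -1/5*(-21) = 21/5)
n = -21/5 (n = -1*21/5 = -21/5 ≈ -4.2000)
n*(-632/218) - 188023 = -(-13272)/(5*218) - 188023 = -21/5*(-316/109) - 188023 = 6636/545 - 188023 = -102465899/545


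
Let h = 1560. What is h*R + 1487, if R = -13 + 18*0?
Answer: -18793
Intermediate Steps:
R = -13 (R = -13 + 0 = -13)
h*R + 1487 = 1560*(-13) + 1487 = -20280 + 1487 = -18793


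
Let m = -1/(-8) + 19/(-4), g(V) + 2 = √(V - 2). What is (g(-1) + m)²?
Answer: 2617/64 - 53*I*√3/4 ≈ 40.891 - 22.95*I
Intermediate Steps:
g(V) = -2 + √(-2 + V) (g(V) = -2 + √(V - 2) = -2 + √(-2 + V))
m = -37/8 (m = -1*(-⅛) + 19*(-¼) = ⅛ - 19/4 = -37/8 ≈ -4.6250)
(g(-1) + m)² = ((-2 + √(-2 - 1)) - 37/8)² = ((-2 + √(-3)) - 37/8)² = ((-2 + I*√3) - 37/8)² = (-53/8 + I*√3)²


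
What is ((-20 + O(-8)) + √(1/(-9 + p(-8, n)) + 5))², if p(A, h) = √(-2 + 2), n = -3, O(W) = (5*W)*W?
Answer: 810044/9 + 400*√11 ≈ 91332.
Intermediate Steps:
O(W) = 5*W²
p(A, h) = 0 (p(A, h) = √0 = 0)
((-20 + O(-8)) + √(1/(-9 + p(-8, n)) + 5))² = ((-20 + 5*(-8)²) + √(1/(-9 + 0) + 5))² = ((-20 + 5*64) + √(1/(-9) + 5))² = ((-20 + 320) + √(-⅑ + 5))² = (300 + √(44/9))² = (300 + 2*√11/3)²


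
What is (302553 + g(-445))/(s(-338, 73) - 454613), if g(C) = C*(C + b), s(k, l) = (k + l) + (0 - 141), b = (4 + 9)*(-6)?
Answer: -535288/455019 ≈ -1.1764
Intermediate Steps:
b = -78 (b = 13*(-6) = -78)
s(k, l) = -141 + k + l (s(k, l) = (k + l) - 141 = -141 + k + l)
g(C) = C*(-78 + C) (g(C) = C*(C - 78) = C*(-78 + C))
(302553 + g(-445))/(s(-338, 73) - 454613) = (302553 - 445*(-78 - 445))/((-141 - 338 + 73) - 454613) = (302553 - 445*(-523))/(-406 - 454613) = (302553 + 232735)/(-455019) = 535288*(-1/455019) = -535288/455019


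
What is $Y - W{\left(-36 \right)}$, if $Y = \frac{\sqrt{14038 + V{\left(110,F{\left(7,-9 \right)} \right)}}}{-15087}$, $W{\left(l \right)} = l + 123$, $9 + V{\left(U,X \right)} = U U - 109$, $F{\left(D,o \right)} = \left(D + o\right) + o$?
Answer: $-87 - \frac{2 \sqrt{6505}}{15087} \approx -87.011$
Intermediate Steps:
$F{\left(D,o \right)} = D + 2 o$
$V{\left(U,X \right)} = -118 + U^{2}$ ($V{\left(U,X \right)} = -9 + \left(U U - 109\right) = -9 + \left(U^{2} - 109\right) = -9 + \left(-109 + U^{2}\right) = -118 + U^{2}$)
$W{\left(l \right)} = 123 + l$
$Y = - \frac{2 \sqrt{6505}}{15087}$ ($Y = \frac{\sqrt{14038 - \left(118 - 110^{2}\right)}}{-15087} = \sqrt{14038 + \left(-118 + 12100\right)} \left(- \frac{1}{15087}\right) = \sqrt{14038 + 11982} \left(- \frac{1}{15087}\right) = \sqrt{26020} \left(- \frac{1}{15087}\right) = 2 \sqrt{6505} \left(- \frac{1}{15087}\right) = - \frac{2 \sqrt{6505}}{15087} \approx -0.010692$)
$Y - W{\left(-36 \right)} = - \frac{2 \sqrt{6505}}{15087} - \left(123 - 36\right) = - \frac{2 \sqrt{6505}}{15087} - 87 = -87 - \frac{2 \sqrt{6505}}{15087}$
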